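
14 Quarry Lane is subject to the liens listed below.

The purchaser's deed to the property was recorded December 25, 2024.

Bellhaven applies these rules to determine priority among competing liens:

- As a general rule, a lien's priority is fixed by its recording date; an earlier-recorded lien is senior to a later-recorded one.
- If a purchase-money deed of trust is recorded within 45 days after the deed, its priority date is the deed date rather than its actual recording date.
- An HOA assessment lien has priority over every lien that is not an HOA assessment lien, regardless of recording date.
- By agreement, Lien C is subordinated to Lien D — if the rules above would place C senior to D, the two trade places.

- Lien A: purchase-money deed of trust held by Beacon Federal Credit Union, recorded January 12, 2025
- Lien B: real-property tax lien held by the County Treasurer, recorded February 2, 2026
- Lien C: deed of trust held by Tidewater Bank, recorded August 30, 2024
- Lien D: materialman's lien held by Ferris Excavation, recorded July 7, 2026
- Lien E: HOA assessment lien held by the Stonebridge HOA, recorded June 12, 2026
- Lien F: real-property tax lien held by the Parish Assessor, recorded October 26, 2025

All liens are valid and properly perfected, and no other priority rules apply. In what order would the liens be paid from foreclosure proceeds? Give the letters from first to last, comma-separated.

E, D, A, F, B, C

First, effective dates: A's effective date is the deed date, December 25, 2024.
E, as an HOA assessment lien, has superpriority and ranks first.
The other liens, earliest effective date first: C (August 30, 2024), A (December 25, 2024), F (October 26, 2025), B (February 2, 2026), D (July 7, 2026).
C is senior to D before the subordination, so the two trade places.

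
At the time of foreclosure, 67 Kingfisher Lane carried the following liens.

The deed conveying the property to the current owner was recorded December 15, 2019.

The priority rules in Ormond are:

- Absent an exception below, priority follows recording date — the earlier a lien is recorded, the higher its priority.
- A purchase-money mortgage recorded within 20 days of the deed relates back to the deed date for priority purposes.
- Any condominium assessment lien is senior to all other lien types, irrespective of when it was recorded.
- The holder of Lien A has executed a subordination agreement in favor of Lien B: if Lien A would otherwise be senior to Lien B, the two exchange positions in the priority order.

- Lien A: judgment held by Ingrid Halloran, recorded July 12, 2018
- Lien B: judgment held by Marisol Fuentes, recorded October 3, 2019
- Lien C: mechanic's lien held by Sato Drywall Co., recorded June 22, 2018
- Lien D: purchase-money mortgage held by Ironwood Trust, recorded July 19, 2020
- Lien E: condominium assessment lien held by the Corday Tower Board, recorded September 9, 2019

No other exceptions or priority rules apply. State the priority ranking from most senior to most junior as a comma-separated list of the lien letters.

E, C, B, A, D

Effective dates after the stated exceptions: D was recorded 217 days after the deed — beyond 20 days — so no relation-back applies.
E is a condominium assessment lien, so it outranks all other liens regardless of date.
Among the remaining liens, by effective date: C (June 22, 2018), A (July 12, 2018), B (October 3, 2019), D (July 19, 2020).
A is senior to B before the subordination, so the two trade places.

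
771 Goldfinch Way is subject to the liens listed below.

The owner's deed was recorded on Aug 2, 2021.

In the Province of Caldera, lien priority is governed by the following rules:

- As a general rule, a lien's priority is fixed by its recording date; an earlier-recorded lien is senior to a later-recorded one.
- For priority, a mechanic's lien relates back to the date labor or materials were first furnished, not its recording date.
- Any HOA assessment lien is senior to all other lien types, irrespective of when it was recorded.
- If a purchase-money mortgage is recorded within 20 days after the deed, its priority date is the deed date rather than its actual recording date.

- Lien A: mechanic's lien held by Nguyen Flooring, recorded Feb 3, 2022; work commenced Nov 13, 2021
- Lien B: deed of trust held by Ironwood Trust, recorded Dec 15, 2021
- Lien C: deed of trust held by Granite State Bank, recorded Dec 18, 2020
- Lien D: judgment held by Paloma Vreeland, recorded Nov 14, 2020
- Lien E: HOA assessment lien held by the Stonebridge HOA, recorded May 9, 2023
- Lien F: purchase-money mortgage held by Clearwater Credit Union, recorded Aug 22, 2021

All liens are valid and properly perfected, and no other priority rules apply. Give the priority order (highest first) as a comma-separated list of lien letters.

E, D, C, F, A, B

Adjusting effective dates: A's effective date is Nov 13, 2021, when work began; F's effective date is the deed date, Aug 2, 2021.
As an HOA assessment lien, E is senior to every other lien.
Remaining liens by effective date: D (Nov 14, 2020), C (Dec 18, 2020), F (Aug 2, 2021), A (Nov 13, 2021), B (Dec 15, 2021).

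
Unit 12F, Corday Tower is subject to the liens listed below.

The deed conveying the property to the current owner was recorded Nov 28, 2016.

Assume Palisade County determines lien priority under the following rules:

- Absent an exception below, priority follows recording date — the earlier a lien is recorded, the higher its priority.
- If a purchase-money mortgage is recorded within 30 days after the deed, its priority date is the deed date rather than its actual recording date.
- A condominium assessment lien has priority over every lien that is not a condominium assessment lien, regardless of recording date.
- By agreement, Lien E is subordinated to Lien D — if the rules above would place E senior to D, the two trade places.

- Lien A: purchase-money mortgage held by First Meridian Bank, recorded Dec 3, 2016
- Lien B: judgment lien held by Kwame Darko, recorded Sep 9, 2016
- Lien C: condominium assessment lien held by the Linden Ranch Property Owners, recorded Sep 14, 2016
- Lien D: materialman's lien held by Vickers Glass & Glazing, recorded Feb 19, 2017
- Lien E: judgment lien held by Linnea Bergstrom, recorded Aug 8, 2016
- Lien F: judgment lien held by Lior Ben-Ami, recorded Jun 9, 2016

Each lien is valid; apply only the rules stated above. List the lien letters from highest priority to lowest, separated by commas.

Effective dates: A relates back to the deed date Nov 28, 2016.
C is a condominium assessment lien and takes priority over every other lien.
Ordering the rest by effective date: F (Jun 9, 2016), E (Aug 8, 2016), B (Sep 9, 2016), A (Nov 28, 2016), D (Feb 19, 2017).
Because E would otherwise rank above D, the subordination swaps them.

C, F, D, B, A, E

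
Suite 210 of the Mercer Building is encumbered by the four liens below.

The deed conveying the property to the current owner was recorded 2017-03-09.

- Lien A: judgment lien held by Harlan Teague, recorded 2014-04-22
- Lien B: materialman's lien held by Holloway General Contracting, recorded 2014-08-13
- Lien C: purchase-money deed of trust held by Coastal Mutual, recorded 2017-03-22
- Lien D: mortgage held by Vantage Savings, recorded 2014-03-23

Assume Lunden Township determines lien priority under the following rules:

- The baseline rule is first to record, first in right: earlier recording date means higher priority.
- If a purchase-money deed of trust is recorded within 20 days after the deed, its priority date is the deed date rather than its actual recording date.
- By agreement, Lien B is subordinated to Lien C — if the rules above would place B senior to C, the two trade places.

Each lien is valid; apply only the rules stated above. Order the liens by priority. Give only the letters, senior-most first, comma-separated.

Adjusting effective dates: C relates back to the deed date 2017-03-09.
By effective date: D (2014-03-23), A (2014-04-22), B (2014-08-13), C (2017-03-09).
B is senior to C before the subordination, so the two trade places.

D, A, C, B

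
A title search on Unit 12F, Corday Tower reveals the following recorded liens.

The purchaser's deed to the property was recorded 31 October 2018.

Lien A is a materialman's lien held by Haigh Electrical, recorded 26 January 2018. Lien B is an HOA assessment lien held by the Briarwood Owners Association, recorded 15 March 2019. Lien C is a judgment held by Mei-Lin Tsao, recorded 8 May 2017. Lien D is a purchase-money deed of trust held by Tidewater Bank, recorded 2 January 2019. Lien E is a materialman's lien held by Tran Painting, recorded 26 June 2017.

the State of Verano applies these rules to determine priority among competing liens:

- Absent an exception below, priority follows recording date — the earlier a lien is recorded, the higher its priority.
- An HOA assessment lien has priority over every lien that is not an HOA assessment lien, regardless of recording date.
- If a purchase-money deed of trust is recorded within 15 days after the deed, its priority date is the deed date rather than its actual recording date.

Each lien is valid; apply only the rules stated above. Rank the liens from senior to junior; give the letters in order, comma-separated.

Adjusting effective dates: D was recorded 63 days after the deed — beyond 15 days — so no relation-back applies.
B is an HOA assessment lien and takes priority over every other lien.
Among the remaining liens, by effective date: C (8 May 2017), E (26 June 2017), A (26 January 2018), D (2 January 2019).

B, C, E, A, D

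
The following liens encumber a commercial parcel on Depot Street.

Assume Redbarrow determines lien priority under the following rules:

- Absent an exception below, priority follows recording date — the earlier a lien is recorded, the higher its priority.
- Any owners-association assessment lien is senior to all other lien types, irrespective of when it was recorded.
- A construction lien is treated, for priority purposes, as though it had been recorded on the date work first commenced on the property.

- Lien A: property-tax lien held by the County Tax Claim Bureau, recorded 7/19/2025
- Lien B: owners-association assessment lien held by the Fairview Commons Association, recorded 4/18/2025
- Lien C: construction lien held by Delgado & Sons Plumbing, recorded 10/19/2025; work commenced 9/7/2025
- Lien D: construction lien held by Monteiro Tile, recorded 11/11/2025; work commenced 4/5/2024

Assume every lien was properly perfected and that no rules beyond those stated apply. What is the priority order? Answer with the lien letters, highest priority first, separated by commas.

Effective dates: C's effective date is 9/7/2025, when work began; D relates back to 4/5/2024 (work commenced).
B, as an owners-association assessment lien, has superpriority and ranks first.
The other liens, earliest effective date first: D (4/5/2024), A (7/19/2025), C (9/7/2025).

B, D, A, C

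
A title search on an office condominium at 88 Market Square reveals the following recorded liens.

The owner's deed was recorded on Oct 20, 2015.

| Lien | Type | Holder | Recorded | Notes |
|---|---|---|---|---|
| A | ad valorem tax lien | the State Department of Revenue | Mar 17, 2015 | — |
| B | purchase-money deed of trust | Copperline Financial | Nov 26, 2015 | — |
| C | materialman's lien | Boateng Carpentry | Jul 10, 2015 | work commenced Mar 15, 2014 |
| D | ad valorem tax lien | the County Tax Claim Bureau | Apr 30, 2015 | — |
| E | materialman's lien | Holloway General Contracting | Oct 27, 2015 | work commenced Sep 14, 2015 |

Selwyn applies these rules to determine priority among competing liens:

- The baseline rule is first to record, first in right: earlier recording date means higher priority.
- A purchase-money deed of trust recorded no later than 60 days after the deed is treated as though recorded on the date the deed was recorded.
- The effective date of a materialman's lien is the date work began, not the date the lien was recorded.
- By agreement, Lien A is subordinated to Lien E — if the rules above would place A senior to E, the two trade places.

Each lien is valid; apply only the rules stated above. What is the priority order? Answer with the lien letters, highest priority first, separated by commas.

C, E, D, A, B

Effective dates after the stated exceptions: B relates back to the deed date Oct 20, 2015; C is treated as recorded Mar 15, 2014, the work-commencement date; E's effective date is Sep 14, 2015, when work began.
Ordering by effective date: C (Mar 15, 2014), A (Mar 17, 2015), D (Apr 30, 2015), E (Sep 14, 2015), B (Oct 20, 2015).
The subordination applies — A was senior to E — so A and E swap.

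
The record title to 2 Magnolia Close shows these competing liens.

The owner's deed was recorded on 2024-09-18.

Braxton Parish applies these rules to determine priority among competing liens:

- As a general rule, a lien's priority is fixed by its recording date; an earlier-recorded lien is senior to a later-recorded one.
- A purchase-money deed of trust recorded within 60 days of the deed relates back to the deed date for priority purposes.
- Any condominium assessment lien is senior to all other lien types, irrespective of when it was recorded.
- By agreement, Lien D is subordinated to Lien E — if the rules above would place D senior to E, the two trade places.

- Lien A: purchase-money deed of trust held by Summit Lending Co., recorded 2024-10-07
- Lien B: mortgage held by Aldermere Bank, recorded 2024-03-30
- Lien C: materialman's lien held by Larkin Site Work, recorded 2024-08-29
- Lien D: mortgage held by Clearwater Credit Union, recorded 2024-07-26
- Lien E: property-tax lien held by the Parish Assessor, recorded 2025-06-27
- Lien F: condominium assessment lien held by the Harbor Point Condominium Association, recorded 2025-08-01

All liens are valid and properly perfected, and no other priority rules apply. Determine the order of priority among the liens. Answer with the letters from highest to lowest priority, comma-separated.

Effective dates: A was recorded within the 60-day window, so its effective date is the deed date 2024-09-18.
F, as a condominium assessment lien, has superpriority and ranks first.
Ordering the rest by effective date: B (2024-03-30), D (2024-07-26), C (2024-08-29), A (2024-09-18), E (2025-06-27).
D would otherwise be senior to E, so under the subordination agreement D and E exchange positions.

F, B, E, C, A, D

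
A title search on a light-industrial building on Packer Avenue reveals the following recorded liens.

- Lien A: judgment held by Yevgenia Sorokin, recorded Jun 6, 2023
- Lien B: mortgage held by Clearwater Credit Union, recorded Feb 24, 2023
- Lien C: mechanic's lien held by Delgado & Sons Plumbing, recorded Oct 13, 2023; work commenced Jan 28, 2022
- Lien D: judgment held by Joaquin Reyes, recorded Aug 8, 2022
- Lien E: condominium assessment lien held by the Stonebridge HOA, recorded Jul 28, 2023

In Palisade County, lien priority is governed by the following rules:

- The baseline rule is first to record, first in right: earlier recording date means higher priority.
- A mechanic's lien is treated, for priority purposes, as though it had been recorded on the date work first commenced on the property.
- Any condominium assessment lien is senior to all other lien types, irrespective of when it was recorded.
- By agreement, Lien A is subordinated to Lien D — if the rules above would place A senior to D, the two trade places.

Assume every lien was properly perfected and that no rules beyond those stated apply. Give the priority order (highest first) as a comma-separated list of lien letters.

E, C, D, B, A

Adjusting effective dates: C is treated as recorded Jan 28, 2022, the work-commencement date.
E, as a condominium assessment lien, has superpriority and ranks first.
Among the remaining liens, by effective date: C (Jan 28, 2022), D (Aug 8, 2022), B (Feb 24, 2023), A (Jun 6, 2023).
A already ranks below D; the subordination has no effect.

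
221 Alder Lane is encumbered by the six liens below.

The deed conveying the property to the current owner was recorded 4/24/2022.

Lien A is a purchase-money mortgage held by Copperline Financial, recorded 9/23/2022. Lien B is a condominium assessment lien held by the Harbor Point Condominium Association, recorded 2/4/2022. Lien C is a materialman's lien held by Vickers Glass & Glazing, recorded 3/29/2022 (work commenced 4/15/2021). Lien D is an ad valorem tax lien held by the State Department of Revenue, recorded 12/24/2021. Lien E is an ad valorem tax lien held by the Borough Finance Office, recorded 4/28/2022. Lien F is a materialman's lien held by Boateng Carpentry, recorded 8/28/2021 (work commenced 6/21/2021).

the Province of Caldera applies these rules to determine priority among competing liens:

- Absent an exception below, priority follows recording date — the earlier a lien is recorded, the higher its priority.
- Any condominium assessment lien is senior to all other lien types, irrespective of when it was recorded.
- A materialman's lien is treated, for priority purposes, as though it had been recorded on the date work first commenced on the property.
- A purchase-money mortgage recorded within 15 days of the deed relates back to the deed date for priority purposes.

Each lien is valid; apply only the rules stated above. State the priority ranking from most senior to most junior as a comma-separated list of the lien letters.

B, C, F, D, E, A

Adjusting effective dates: A was recorded 152 days after the deed — beyond 15 days — so no relation-back applies; C relates back to 4/15/2021 (work commenced); F relates back to 6/21/2021 (work commenced).
B is a condominium assessment lien and takes priority over every other lien.
Remaining liens by effective date: C (4/15/2021), F (6/21/2021), D (12/24/2021), E (4/28/2022), A (9/23/2022).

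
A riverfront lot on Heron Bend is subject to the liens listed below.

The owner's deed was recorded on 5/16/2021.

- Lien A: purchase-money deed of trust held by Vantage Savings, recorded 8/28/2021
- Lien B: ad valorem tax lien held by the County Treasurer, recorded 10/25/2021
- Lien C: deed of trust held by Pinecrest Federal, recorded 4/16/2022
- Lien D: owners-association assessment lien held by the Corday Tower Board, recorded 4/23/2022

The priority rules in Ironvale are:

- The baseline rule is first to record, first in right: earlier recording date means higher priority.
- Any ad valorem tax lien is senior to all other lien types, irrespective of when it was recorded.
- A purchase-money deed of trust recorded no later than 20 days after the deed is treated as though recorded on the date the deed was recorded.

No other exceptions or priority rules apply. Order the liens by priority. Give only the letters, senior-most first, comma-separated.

Adjusting effective dates: A was recorded 104 days after the deed, outside the 20-day window, so it keeps its recording date.
As an ad valorem tax lien, B is senior to every other lien.
The other liens, earliest effective date first: A (8/28/2021), C (4/16/2022), D (4/23/2022).

B, A, C, D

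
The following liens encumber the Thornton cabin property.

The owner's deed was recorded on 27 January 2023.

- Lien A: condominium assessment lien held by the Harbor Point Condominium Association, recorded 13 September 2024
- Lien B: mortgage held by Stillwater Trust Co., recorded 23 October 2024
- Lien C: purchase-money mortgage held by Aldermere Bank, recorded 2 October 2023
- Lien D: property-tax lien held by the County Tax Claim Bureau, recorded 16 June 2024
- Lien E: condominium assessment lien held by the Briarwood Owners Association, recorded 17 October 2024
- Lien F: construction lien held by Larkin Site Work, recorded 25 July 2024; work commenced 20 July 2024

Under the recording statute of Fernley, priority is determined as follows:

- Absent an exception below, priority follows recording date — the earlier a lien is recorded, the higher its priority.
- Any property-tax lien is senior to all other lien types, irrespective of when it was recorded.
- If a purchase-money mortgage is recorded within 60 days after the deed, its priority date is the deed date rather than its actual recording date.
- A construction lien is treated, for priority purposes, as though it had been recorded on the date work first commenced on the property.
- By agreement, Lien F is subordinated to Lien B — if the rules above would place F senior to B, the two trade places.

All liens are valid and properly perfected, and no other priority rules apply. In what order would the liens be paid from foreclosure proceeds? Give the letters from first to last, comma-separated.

Effective dates after the stated exceptions: C missed the 60-day window (248 days after the deed), so its recording date stands; F is treated as recorded 20 July 2024, the work-commencement date.
As a property-tax lien, D is senior to every other lien.
The other liens, earliest effective date first: C (2 October 2023), F (20 July 2024), A (13 September 2024), E (17 October 2024), B (23 October 2024).
F would otherwise be senior to B, so under the subordination agreement F and B exchange positions.

D, C, B, A, E, F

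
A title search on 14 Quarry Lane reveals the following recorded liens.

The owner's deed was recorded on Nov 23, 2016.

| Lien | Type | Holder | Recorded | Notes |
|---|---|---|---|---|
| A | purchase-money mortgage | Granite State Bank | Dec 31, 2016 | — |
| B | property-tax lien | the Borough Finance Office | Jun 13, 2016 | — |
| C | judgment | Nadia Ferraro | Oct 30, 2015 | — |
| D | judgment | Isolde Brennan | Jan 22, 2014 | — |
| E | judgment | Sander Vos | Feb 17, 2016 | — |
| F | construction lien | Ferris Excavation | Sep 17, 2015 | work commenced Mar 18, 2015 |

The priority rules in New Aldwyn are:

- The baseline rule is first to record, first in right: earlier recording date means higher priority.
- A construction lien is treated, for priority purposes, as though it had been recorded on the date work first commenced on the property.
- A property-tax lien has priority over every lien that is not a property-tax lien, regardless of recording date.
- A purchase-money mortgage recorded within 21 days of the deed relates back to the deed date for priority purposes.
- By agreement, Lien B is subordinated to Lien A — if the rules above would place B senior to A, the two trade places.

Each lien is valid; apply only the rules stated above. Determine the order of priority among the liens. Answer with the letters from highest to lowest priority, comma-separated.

Effective dates after the stated exceptions: A was recorded 38 days after the deed — beyond 21 days — so no relation-back applies; F relates back to Mar 18, 2015 (work commenced).
B is a property-tax lien, so it outranks all other liens regardless of date.
The other liens, earliest effective date first: D (Jan 22, 2014), F (Mar 18, 2015), C (Oct 30, 2015), E (Feb 17, 2016), A (Dec 31, 2016).
Because B would otherwise rank above A, the subordination swaps them.

A, D, F, C, E, B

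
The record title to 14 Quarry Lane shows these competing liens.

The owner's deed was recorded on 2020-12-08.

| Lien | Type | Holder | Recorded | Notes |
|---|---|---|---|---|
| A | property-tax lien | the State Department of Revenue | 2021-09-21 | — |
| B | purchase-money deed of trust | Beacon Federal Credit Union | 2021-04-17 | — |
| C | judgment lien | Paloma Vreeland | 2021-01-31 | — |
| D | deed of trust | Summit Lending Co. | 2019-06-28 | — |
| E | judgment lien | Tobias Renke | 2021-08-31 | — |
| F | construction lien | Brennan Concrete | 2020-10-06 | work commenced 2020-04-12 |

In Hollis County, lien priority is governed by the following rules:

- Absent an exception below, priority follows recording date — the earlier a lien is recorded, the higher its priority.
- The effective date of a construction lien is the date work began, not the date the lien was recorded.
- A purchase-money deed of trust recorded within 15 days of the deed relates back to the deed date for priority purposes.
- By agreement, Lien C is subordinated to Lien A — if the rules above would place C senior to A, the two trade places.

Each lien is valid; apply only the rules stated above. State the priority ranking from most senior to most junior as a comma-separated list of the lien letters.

D, F, A, B, E, C

Effective dates: B was recorded 130 days after the deed — beyond 15 days — so no relation-back applies; F's effective date is 2020-04-12, when work began.
By effective date, earliest first: D (2019-06-28), F (2020-04-12), C (2021-01-31), B (2021-04-17), E (2021-08-31), A (2021-09-21).
Because C would otherwise rank above A, the subordination swaps them.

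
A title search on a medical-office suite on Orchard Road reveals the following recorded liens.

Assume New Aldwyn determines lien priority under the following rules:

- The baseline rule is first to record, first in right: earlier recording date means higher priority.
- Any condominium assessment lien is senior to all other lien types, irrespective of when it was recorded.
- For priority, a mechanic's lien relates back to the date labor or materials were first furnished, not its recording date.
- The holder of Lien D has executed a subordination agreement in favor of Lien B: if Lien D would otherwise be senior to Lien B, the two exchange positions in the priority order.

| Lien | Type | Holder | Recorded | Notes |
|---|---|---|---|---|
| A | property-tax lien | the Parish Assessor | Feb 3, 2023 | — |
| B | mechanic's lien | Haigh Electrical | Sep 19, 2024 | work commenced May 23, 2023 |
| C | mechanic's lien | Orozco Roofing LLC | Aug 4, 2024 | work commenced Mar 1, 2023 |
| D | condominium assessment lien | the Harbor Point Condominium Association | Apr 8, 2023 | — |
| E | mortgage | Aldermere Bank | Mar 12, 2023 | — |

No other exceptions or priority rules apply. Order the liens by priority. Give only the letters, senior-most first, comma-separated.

First, effective dates: B's effective date is May 23, 2023, when work began; C is treated as recorded Mar 1, 2023, the work-commencement date.
D is a condominium assessment lien, so it outranks all other liens regardless of date.
The other liens, earliest effective date first: A (Feb 3, 2023), C (Mar 1, 2023), E (Mar 12, 2023), B (May 23, 2023).
D would otherwise be senior to B, so under the subordination agreement D and B exchange positions.

B, A, C, E, D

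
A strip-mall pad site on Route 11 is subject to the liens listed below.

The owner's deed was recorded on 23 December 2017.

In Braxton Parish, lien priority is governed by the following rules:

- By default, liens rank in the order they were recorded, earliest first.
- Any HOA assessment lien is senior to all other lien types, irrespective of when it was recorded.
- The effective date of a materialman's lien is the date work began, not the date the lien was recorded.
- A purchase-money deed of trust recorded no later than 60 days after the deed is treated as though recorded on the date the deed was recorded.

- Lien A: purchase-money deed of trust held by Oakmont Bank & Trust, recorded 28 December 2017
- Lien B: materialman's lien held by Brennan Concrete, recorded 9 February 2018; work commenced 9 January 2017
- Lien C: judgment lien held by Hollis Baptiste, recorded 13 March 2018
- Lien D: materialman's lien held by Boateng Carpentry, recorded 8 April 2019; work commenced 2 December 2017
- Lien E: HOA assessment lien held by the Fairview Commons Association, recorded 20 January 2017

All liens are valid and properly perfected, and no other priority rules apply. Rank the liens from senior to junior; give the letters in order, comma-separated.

E, B, D, A, C

First, effective dates: A relates back to the deed date 23 December 2017; B relates back to 9 January 2017 (work commenced); D relates back to 2 December 2017 (work commenced).
E is an HOA assessment lien and takes priority over every other lien.
Ordering the rest by effective date: B (9 January 2017), D (2 December 2017), A (23 December 2017), C (13 March 2018).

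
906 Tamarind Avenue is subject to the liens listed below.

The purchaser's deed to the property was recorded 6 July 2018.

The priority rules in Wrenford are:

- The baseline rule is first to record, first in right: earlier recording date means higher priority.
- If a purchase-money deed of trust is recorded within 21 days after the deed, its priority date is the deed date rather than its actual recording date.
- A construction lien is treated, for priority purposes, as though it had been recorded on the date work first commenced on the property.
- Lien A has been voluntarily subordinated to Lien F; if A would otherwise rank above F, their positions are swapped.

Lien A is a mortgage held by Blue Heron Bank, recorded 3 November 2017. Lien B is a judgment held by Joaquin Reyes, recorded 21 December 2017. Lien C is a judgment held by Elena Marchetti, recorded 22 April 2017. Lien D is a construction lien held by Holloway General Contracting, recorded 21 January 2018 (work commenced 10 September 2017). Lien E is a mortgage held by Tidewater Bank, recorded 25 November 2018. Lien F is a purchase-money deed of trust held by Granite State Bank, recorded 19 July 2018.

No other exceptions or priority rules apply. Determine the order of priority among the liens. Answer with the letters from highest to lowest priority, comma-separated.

C, D, F, B, A, E

Adjusting effective dates: D is treated as recorded 10 September 2017, the work-commencement date; F's effective date is the deed date, 6 July 2018.
Ordering by effective date: C (22 April 2017), D (10 September 2017), A (3 November 2017), B (21 December 2017), F (6 July 2018), E (25 November 2018).
The subordination applies — A was senior to F — so A and F swap.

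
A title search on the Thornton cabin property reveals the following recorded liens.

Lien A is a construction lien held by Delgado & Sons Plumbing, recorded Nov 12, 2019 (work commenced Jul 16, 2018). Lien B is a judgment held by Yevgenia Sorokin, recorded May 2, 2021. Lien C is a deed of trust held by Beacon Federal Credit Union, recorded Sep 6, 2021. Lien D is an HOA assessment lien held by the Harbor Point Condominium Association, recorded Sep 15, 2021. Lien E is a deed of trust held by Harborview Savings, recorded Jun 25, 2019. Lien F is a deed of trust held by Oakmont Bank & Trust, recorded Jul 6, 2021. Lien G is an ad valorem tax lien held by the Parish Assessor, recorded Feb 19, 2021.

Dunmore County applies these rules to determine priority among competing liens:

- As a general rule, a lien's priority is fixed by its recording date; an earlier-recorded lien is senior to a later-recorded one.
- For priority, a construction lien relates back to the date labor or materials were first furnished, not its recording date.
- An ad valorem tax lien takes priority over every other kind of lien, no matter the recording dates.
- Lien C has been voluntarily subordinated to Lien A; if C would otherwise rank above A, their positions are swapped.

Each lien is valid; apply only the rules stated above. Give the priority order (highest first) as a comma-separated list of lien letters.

G, A, E, B, F, C, D

First, effective dates: A's effective date is Jul 16, 2018, when work began.
G is an ad valorem tax lien, so it outranks all other liens regardless of date.
The other liens, earliest effective date first: A (Jul 16, 2018), E (Jun 25, 2019), B (May 2, 2021), F (Jul 6, 2021), C (Sep 6, 2021), D (Sep 15, 2021).
Since C is not senior to A, the subordination leaves the order unchanged.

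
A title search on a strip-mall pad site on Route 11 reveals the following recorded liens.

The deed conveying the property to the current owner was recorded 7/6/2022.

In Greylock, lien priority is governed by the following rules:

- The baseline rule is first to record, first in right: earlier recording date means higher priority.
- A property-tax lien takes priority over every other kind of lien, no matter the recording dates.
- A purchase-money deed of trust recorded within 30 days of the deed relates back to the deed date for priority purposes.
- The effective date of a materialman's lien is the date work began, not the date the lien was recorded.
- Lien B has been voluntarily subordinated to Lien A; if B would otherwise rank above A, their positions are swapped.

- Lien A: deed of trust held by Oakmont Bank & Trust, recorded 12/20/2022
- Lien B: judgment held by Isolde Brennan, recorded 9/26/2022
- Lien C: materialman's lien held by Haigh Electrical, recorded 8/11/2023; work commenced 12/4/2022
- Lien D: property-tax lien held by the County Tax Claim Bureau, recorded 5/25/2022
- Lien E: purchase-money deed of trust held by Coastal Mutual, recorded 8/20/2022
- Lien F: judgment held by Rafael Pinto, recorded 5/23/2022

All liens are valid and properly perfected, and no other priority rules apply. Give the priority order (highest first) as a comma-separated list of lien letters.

First, effective dates: C's effective date is 12/4/2022, when work began; E was recorded 45 days after the deed, outside the 30-day window, so it keeps its recording date.
D, as a property-tax lien, has superpriority and ranks first.
The other liens, earliest effective date first: F (5/23/2022), E (8/20/2022), B (9/26/2022), C (12/4/2022), A (12/20/2022).
The subordination applies — B was senior to A — so B and A swap.

D, F, E, A, C, B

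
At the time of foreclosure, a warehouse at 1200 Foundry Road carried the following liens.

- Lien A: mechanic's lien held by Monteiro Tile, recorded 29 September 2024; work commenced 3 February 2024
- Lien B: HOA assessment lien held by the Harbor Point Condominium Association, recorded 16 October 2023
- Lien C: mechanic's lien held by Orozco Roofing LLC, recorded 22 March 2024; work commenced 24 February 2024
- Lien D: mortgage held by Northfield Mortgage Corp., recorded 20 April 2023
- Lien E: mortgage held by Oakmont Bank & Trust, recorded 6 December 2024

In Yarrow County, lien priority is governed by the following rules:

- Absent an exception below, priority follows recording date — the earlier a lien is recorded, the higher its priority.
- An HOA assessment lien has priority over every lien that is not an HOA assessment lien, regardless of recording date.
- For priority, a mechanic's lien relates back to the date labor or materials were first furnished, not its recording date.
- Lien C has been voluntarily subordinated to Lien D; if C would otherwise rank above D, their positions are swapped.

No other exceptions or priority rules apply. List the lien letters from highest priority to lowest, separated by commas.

B, D, A, C, E

Effective dates after the stated exceptions: A's effective date is 3 February 2024, when work began; C relates back to 24 February 2024 (work commenced).
B is an HOA assessment lien and takes priority over every other lien.
Ordering the rest by effective date: D (20 April 2023), A (3 February 2024), C (24 February 2024), E (6 December 2024).
Since C is not senior to D, the subordination leaves the order unchanged.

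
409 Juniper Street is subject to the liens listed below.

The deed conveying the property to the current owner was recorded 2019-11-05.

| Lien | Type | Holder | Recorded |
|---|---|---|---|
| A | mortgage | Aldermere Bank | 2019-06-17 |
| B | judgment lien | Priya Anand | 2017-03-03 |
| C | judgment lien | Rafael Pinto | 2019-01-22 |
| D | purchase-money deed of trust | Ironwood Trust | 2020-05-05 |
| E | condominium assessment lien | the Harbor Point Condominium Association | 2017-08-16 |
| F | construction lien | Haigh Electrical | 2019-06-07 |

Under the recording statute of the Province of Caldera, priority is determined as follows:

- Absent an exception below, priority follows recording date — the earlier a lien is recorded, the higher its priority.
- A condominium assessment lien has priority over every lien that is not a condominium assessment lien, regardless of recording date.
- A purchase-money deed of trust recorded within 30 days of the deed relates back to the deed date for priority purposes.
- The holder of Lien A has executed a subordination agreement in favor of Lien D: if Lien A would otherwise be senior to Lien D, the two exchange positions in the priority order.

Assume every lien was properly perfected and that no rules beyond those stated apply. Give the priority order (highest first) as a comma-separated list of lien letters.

E, B, C, F, D, A

First, effective dates: D was recorded 182 days after the deed, outside the 30-day window, so it keeps its recording date.
E is a condominium assessment lien and takes priority over every other lien.
Remaining liens by effective date: B (2017-03-03), C (2019-01-22), F (2019-06-07), A (2019-06-17), D (2020-05-05).
A would otherwise be senior to D, so under the subordination agreement A and D exchange positions.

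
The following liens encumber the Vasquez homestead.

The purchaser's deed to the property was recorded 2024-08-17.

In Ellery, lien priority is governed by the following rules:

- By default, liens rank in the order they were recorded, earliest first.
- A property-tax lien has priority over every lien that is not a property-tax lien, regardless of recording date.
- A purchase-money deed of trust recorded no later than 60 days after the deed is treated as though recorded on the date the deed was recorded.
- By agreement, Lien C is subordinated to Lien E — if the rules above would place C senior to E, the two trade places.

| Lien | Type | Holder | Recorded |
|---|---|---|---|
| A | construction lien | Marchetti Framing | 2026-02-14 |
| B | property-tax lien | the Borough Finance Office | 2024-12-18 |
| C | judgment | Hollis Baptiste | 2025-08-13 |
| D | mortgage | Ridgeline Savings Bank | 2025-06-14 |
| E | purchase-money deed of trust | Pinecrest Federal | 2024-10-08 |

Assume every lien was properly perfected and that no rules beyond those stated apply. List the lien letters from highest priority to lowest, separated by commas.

B, E, D, C, A

First, effective dates: E's effective date is the deed date, 2024-08-17.
B is a property-tax lien and takes priority over every other lien.
Among the remaining liens, by effective date: E (2024-08-17), D (2025-06-14), C (2025-08-13), A (2026-02-14).
C is already junior to E, so the subordination agreement changes nothing.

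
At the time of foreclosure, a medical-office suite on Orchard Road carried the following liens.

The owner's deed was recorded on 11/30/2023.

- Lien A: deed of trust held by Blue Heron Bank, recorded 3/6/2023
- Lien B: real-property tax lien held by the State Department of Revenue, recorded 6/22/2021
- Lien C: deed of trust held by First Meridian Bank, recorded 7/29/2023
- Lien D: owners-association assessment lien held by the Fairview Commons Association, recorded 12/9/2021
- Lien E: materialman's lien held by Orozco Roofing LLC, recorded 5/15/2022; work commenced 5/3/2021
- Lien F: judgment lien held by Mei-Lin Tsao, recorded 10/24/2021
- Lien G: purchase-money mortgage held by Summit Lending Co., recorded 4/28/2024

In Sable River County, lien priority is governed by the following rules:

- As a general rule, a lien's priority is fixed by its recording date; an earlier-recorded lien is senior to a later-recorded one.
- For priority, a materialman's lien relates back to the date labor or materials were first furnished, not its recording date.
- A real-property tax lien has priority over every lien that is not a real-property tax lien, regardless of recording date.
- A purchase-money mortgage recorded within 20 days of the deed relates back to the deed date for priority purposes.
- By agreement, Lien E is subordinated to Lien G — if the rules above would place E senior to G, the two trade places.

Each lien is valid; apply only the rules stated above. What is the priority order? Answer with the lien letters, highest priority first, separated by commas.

B, G, F, D, A, C, E

First, effective dates: E relates back to 5/3/2021 (work commenced); G was recorded 150 days after the deed, outside the 20-day window, so it keeps its recording date.
B is a real-property tax lien, so it outranks all other liens regardless of date.
Ordering the rest by effective date: E (5/3/2021), F (10/24/2021), D (12/9/2021), A (3/6/2023), C (7/29/2023), G (4/28/2024).
E would otherwise be senior to G, so under the subordination agreement E and G exchange positions.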